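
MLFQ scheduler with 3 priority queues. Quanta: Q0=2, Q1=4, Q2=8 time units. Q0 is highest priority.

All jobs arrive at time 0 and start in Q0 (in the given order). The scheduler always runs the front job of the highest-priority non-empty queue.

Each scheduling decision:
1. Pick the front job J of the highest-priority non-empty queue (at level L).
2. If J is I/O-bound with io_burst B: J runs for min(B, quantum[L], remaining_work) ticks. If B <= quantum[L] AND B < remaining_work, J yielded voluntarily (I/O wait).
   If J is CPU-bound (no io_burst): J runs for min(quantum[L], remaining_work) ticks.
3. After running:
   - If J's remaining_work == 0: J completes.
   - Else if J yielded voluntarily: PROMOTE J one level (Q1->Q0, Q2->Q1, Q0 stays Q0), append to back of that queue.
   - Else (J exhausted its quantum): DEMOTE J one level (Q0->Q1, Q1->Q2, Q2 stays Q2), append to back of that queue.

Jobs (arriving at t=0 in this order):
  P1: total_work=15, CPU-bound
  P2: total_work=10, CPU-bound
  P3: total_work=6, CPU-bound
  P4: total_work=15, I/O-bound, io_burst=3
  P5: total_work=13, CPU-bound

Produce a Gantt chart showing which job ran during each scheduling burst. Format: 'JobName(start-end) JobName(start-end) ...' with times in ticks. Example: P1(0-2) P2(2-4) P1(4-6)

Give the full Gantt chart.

t=0-2: P1@Q0 runs 2, rem=13, quantum used, demote→Q1. Q0=[P2,P3,P4,P5] Q1=[P1] Q2=[]
t=2-4: P2@Q0 runs 2, rem=8, quantum used, demote→Q1. Q0=[P3,P4,P5] Q1=[P1,P2] Q2=[]
t=4-6: P3@Q0 runs 2, rem=4, quantum used, demote→Q1. Q0=[P4,P5] Q1=[P1,P2,P3] Q2=[]
t=6-8: P4@Q0 runs 2, rem=13, quantum used, demote→Q1. Q0=[P5] Q1=[P1,P2,P3,P4] Q2=[]
t=8-10: P5@Q0 runs 2, rem=11, quantum used, demote→Q1. Q0=[] Q1=[P1,P2,P3,P4,P5] Q2=[]
t=10-14: P1@Q1 runs 4, rem=9, quantum used, demote→Q2. Q0=[] Q1=[P2,P3,P4,P5] Q2=[P1]
t=14-18: P2@Q1 runs 4, rem=4, quantum used, demote→Q2. Q0=[] Q1=[P3,P4,P5] Q2=[P1,P2]
t=18-22: P3@Q1 runs 4, rem=0, completes. Q0=[] Q1=[P4,P5] Q2=[P1,P2]
t=22-25: P4@Q1 runs 3, rem=10, I/O yield, promote→Q0. Q0=[P4] Q1=[P5] Q2=[P1,P2]
t=25-27: P4@Q0 runs 2, rem=8, quantum used, demote→Q1. Q0=[] Q1=[P5,P4] Q2=[P1,P2]
t=27-31: P5@Q1 runs 4, rem=7, quantum used, demote→Q2. Q0=[] Q1=[P4] Q2=[P1,P2,P5]
t=31-34: P4@Q1 runs 3, rem=5, I/O yield, promote→Q0. Q0=[P4] Q1=[] Q2=[P1,P2,P5]
t=34-36: P4@Q0 runs 2, rem=3, quantum used, demote→Q1. Q0=[] Q1=[P4] Q2=[P1,P2,P5]
t=36-39: P4@Q1 runs 3, rem=0, completes. Q0=[] Q1=[] Q2=[P1,P2,P5]
t=39-47: P1@Q2 runs 8, rem=1, quantum used, demote→Q2. Q0=[] Q1=[] Q2=[P2,P5,P1]
t=47-51: P2@Q2 runs 4, rem=0, completes. Q0=[] Q1=[] Q2=[P5,P1]
t=51-58: P5@Q2 runs 7, rem=0, completes. Q0=[] Q1=[] Q2=[P1]
t=58-59: P1@Q2 runs 1, rem=0, completes. Q0=[] Q1=[] Q2=[]

Answer: P1(0-2) P2(2-4) P3(4-6) P4(6-8) P5(8-10) P1(10-14) P2(14-18) P3(18-22) P4(22-25) P4(25-27) P5(27-31) P4(31-34) P4(34-36) P4(36-39) P1(39-47) P2(47-51) P5(51-58) P1(58-59)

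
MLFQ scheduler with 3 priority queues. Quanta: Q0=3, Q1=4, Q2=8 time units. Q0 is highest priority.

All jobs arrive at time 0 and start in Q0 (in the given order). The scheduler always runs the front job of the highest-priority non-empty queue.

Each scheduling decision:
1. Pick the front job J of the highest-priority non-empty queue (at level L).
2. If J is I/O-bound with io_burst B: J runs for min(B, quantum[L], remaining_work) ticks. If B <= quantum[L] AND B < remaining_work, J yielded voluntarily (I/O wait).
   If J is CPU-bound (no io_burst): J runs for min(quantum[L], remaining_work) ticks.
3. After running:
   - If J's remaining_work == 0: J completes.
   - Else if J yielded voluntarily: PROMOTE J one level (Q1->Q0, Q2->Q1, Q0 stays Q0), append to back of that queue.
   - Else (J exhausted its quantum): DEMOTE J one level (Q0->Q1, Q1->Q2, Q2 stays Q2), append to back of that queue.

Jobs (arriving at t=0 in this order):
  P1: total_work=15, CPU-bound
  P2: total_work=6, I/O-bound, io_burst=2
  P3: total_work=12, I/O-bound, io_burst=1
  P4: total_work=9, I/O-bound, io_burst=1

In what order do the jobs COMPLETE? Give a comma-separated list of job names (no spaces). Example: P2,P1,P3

Answer: P2,P4,P3,P1

Derivation:
t=0-3: P1@Q0 runs 3, rem=12, quantum used, demote→Q1. Q0=[P2,P3,P4] Q1=[P1] Q2=[]
t=3-5: P2@Q0 runs 2, rem=4, I/O yield, promote→Q0. Q0=[P3,P4,P2] Q1=[P1] Q2=[]
t=5-6: P3@Q0 runs 1, rem=11, I/O yield, promote→Q0. Q0=[P4,P2,P3] Q1=[P1] Q2=[]
t=6-7: P4@Q0 runs 1, rem=8, I/O yield, promote→Q0. Q0=[P2,P3,P4] Q1=[P1] Q2=[]
t=7-9: P2@Q0 runs 2, rem=2, I/O yield, promote→Q0. Q0=[P3,P4,P2] Q1=[P1] Q2=[]
t=9-10: P3@Q0 runs 1, rem=10, I/O yield, promote→Q0. Q0=[P4,P2,P3] Q1=[P1] Q2=[]
t=10-11: P4@Q0 runs 1, rem=7, I/O yield, promote→Q0. Q0=[P2,P3,P4] Q1=[P1] Q2=[]
t=11-13: P2@Q0 runs 2, rem=0, completes. Q0=[P3,P4] Q1=[P1] Q2=[]
t=13-14: P3@Q0 runs 1, rem=9, I/O yield, promote→Q0. Q0=[P4,P3] Q1=[P1] Q2=[]
t=14-15: P4@Q0 runs 1, rem=6, I/O yield, promote→Q0. Q0=[P3,P4] Q1=[P1] Q2=[]
t=15-16: P3@Q0 runs 1, rem=8, I/O yield, promote→Q0. Q0=[P4,P3] Q1=[P1] Q2=[]
t=16-17: P4@Q0 runs 1, rem=5, I/O yield, promote→Q0. Q0=[P3,P4] Q1=[P1] Q2=[]
t=17-18: P3@Q0 runs 1, rem=7, I/O yield, promote→Q0. Q0=[P4,P3] Q1=[P1] Q2=[]
t=18-19: P4@Q0 runs 1, rem=4, I/O yield, promote→Q0. Q0=[P3,P4] Q1=[P1] Q2=[]
t=19-20: P3@Q0 runs 1, rem=6, I/O yield, promote→Q0. Q0=[P4,P3] Q1=[P1] Q2=[]
t=20-21: P4@Q0 runs 1, rem=3, I/O yield, promote→Q0. Q0=[P3,P4] Q1=[P1] Q2=[]
t=21-22: P3@Q0 runs 1, rem=5, I/O yield, promote→Q0. Q0=[P4,P3] Q1=[P1] Q2=[]
t=22-23: P4@Q0 runs 1, rem=2, I/O yield, promote→Q0. Q0=[P3,P4] Q1=[P1] Q2=[]
t=23-24: P3@Q0 runs 1, rem=4, I/O yield, promote→Q0. Q0=[P4,P3] Q1=[P1] Q2=[]
t=24-25: P4@Q0 runs 1, rem=1, I/O yield, promote→Q0. Q0=[P3,P4] Q1=[P1] Q2=[]
t=25-26: P3@Q0 runs 1, rem=3, I/O yield, promote→Q0. Q0=[P4,P3] Q1=[P1] Q2=[]
t=26-27: P4@Q0 runs 1, rem=0, completes. Q0=[P3] Q1=[P1] Q2=[]
t=27-28: P3@Q0 runs 1, rem=2, I/O yield, promote→Q0. Q0=[P3] Q1=[P1] Q2=[]
t=28-29: P3@Q0 runs 1, rem=1, I/O yield, promote→Q0. Q0=[P3] Q1=[P1] Q2=[]
t=29-30: P3@Q0 runs 1, rem=0, completes. Q0=[] Q1=[P1] Q2=[]
t=30-34: P1@Q1 runs 4, rem=8, quantum used, demote→Q2. Q0=[] Q1=[] Q2=[P1]
t=34-42: P1@Q2 runs 8, rem=0, completes. Q0=[] Q1=[] Q2=[]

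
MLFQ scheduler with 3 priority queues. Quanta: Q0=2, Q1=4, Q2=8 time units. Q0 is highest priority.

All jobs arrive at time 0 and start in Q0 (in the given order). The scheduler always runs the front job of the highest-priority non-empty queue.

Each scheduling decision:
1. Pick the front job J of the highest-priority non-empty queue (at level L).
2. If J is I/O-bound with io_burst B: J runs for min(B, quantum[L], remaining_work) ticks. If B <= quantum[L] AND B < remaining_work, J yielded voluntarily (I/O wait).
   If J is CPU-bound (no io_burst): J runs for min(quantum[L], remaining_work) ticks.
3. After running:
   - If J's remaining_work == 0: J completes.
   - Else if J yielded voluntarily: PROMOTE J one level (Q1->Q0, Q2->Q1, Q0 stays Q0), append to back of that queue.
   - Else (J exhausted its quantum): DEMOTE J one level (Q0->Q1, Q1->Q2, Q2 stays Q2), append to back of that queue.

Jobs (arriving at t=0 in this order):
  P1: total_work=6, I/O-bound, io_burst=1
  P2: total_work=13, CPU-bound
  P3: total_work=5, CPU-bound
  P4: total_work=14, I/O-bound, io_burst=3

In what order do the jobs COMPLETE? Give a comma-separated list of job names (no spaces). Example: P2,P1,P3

Answer: P1,P3,P4,P2

Derivation:
t=0-1: P1@Q0 runs 1, rem=5, I/O yield, promote→Q0. Q0=[P2,P3,P4,P1] Q1=[] Q2=[]
t=1-3: P2@Q0 runs 2, rem=11, quantum used, demote→Q1. Q0=[P3,P4,P1] Q1=[P2] Q2=[]
t=3-5: P3@Q0 runs 2, rem=3, quantum used, demote→Q1. Q0=[P4,P1] Q1=[P2,P3] Q2=[]
t=5-7: P4@Q0 runs 2, rem=12, quantum used, demote→Q1. Q0=[P1] Q1=[P2,P3,P4] Q2=[]
t=7-8: P1@Q0 runs 1, rem=4, I/O yield, promote→Q0. Q0=[P1] Q1=[P2,P3,P4] Q2=[]
t=8-9: P1@Q0 runs 1, rem=3, I/O yield, promote→Q0. Q0=[P1] Q1=[P2,P3,P4] Q2=[]
t=9-10: P1@Q0 runs 1, rem=2, I/O yield, promote→Q0. Q0=[P1] Q1=[P2,P3,P4] Q2=[]
t=10-11: P1@Q0 runs 1, rem=1, I/O yield, promote→Q0. Q0=[P1] Q1=[P2,P3,P4] Q2=[]
t=11-12: P1@Q0 runs 1, rem=0, completes. Q0=[] Q1=[P2,P3,P4] Q2=[]
t=12-16: P2@Q1 runs 4, rem=7, quantum used, demote→Q2. Q0=[] Q1=[P3,P4] Q2=[P2]
t=16-19: P3@Q1 runs 3, rem=0, completes. Q0=[] Q1=[P4] Q2=[P2]
t=19-22: P4@Q1 runs 3, rem=9, I/O yield, promote→Q0. Q0=[P4] Q1=[] Q2=[P2]
t=22-24: P4@Q0 runs 2, rem=7, quantum used, demote→Q1. Q0=[] Q1=[P4] Q2=[P2]
t=24-27: P4@Q1 runs 3, rem=4, I/O yield, promote→Q0. Q0=[P4] Q1=[] Q2=[P2]
t=27-29: P4@Q0 runs 2, rem=2, quantum used, demote→Q1. Q0=[] Q1=[P4] Q2=[P2]
t=29-31: P4@Q1 runs 2, rem=0, completes. Q0=[] Q1=[] Q2=[P2]
t=31-38: P2@Q2 runs 7, rem=0, completes. Q0=[] Q1=[] Q2=[]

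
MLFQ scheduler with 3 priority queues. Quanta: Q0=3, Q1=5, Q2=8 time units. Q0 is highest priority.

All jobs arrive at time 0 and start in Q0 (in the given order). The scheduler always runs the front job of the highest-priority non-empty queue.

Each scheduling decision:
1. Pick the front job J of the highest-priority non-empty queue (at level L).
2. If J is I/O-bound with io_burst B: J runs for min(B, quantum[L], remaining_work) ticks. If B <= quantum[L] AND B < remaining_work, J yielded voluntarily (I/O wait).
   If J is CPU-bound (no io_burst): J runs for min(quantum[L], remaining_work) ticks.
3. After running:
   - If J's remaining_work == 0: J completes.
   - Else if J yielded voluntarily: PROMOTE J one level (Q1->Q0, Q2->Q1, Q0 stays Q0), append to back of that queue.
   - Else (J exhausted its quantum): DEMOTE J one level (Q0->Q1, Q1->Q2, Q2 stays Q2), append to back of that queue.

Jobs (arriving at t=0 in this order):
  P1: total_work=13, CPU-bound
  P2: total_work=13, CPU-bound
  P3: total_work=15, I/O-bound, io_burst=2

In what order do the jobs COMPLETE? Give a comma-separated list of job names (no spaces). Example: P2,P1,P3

t=0-3: P1@Q0 runs 3, rem=10, quantum used, demote→Q1. Q0=[P2,P3] Q1=[P1] Q2=[]
t=3-6: P2@Q0 runs 3, rem=10, quantum used, demote→Q1. Q0=[P3] Q1=[P1,P2] Q2=[]
t=6-8: P3@Q0 runs 2, rem=13, I/O yield, promote→Q0. Q0=[P3] Q1=[P1,P2] Q2=[]
t=8-10: P3@Q0 runs 2, rem=11, I/O yield, promote→Q0. Q0=[P3] Q1=[P1,P2] Q2=[]
t=10-12: P3@Q0 runs 2, rem=9, I/O yield, promote→Q0. Q0=[P3] Q1=[P1,P2] Q2=[]
t=12-14: P3@Q0 runs 2, rem=7, I/O yield, promote→Q0. Q0=[P3] Q1=[P1,P2] Q2=[]
t=14-16: P3@Q0 runs 2, rem=5, I/O yield, promote→Q0. Q0=[P3] Q1=[P1,P2] Q2=[]
t=16-18: P3@Q0 runs 2, rem=3, I/O yield, promote→Q0. Q0=[P3] Q1=[P1,P2] Q2=[]
t=18-20: P3@Q0 runs 2, rem=1, I/O yield, promote→Q0. Q0=[P3] Q1=[P1,P2] Q2=[]
t=20-21: P3@Q0 runs 1, rem=0, completes. Q0=[] Q1=[P1,P2] Q2=[]
t=21-26: P1@Q1 runs 5, rem=5, quantum used, demote→Q2. Q0=[] Q1=[P2] Q2=[P1]
t=26-31: P2@Q1 runs 5, rem=5, quantum used, demote→Q2. Q0=[] Q1=[] Q2=[P1,P2]
t=31-36: P1@Q2 runs 5, rem=0, completes. Q0=[] Q1=[] Q2=[P2]
t=36-41: P2@Q2 runs 5, rem=0, completes. Q0=[] Q1=[] Q2=[]

Answer: P3,P1,P2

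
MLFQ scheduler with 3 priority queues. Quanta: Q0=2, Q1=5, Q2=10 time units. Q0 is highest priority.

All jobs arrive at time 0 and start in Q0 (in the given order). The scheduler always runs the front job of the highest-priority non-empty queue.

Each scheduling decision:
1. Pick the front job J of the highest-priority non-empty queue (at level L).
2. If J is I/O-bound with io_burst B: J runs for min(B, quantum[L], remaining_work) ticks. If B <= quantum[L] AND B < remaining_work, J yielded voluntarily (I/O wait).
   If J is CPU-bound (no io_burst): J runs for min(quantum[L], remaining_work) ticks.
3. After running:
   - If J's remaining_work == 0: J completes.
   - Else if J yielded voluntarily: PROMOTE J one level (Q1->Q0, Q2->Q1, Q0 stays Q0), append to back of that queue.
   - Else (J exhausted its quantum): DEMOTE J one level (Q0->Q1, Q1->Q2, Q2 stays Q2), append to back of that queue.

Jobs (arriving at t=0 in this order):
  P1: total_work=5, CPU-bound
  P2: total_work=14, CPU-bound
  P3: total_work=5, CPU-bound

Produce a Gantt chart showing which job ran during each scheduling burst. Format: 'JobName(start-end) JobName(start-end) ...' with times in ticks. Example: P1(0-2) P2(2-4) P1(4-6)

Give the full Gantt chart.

t=0-2: P1@Q0 runs 2, rem=3, quantum used, demote→Q1. Q0=[P2,P3] Q1=[P1] Q2=[]
t=2-4: P2@Q0 runs 2, rem=12, quantum used, demote→Q1. Q0=[P3] Q1=[P1,P2] Q2=[]
t=4-6: P3@Q0 runs 2, rem=3, quantum used, demote→Q1. Q0=[] Q1=[P1,P2,P3] Q2=[]
t=6-9: P1@Q1 runs 3, rem=0, completes. Q0=[] Q1=[P2,P3] Q2=[]
t=9-14: P2@Q1 runs 5, rem=7, quantum used, demote→Q2. Q0=[] Q1=[P3] Q2=[P2]
t=14-17: P3@Q1 runs 3, rem=0, completes. Q0=[] Q1=[] Q2=[P2]
t=17-24: P2@Q2 runs 7, rem=0, completes. Q0=[] Q1=[] Q2=[]

Answer: P1(0-2) P2(2-4) P3(4-6) P1(6-9) P2(9-14) P3(14-17) P2(17-24)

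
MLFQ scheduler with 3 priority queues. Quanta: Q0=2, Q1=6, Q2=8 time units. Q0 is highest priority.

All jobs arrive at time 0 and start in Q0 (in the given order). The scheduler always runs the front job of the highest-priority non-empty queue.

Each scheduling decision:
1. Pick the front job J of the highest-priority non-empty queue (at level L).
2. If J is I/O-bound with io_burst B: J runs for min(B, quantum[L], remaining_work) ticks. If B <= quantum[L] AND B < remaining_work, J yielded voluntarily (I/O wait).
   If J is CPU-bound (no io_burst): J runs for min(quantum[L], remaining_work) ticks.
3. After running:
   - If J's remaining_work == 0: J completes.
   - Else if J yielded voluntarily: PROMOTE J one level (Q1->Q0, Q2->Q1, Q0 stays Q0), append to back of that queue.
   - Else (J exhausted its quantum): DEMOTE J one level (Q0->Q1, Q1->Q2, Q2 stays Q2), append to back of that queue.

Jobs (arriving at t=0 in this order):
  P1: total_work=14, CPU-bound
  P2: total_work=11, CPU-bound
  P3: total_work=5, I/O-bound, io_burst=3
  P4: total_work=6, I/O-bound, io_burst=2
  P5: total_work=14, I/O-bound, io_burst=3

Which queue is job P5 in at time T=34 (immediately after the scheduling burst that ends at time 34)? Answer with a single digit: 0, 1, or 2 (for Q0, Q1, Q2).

Answer: 1

Derivation:
t=0-2: P1@Q0 runs 2, rem=12, quantum used, demote→Q1. Q0=[P2,P3,P4,P5] Q1=[P1] Q2=[]
t=2-4: P2@Q0 runs 2, rem=9, quantum used, demote→Q1. Q0=[P3,P4,P5] Q1=[P1,P2] Q2=[]
t=4-6: P3@Q0 runs 2, rem=3, quantum used, demote→Q1. Q0=[P4,P5] Q1=[P1,P2,P3] Q2=[]
t=6-8: P4@Q0 runs 2, rem=4, I/O yield, promote→Q0. Q0=[P5,P4] Q1=[P1,P2,P3] Q2=[]
t=8-10: P5@Q0 runs 2, rem=12, quantum used, demote→Q1. Q0=[P4] Q1=[P1,P2,P3,P5] Q2=[]
t=10-12: P4@Q0 runs 2, rem=2, I/O yield, promote→Q0. Q0=[P4] Q1=[P1,P2,P3,P5] Q2=[]
t=12-14: P4@Q0 runs 2, rem=0, completes. Q0=[] Q1=[P1,P2,P3,P5] Q2=[]
t=14-20: P1@Q1 runs 6, rem=6, quantum used, demote→Q2. Q0=[] Q1=[P2,P3,P5] Q2=[P1]
t=20-26: P2@Q1 runs 6, rem=3, quantum used, demote→Q2. Q0=[] Q1=[P3,P5] Q2=[P1,P2]
t=26-29: P3@Q1 runs 3, rem=0, completes. Q0=[] Q1=[P5] Q2=[P1,P2]
t=29-32: P5@Q1 runs 3, rem=9, I/O yield, promote→Q0. Q0=[P5] Q1=[] Q2=[P1,P2]
t=32-34: P5@Q0 runs 2, rem=7, quantum used, demote→Q1. Q0=[] Q1=[P5] Q2=[P1,P2]
t=34-37: P5@Q1 runs 3, rem=4, I/O yield, promote→Q0. Q0=[P5] Q1=[] Q2=[P1,P2]
t=37-39: P5@Q0 runs 2, rem=2, quantum used, demote→Q1. Q0=[] Q1=[P5] Q2=[P1,P2]
t=39-41: P5@Q1 runs 2, rem=0, completes. Q0=[] Q1=[] Q2=[P1,P2]
t=41-47: P1@Q2 runs 6, rem=0, completes. Q0=[] Q1=[] Q2=[P2]
t=47-50: P2@Q2 runs 3, rem=0, completes. Q0=[] Q1=[] Q2=[]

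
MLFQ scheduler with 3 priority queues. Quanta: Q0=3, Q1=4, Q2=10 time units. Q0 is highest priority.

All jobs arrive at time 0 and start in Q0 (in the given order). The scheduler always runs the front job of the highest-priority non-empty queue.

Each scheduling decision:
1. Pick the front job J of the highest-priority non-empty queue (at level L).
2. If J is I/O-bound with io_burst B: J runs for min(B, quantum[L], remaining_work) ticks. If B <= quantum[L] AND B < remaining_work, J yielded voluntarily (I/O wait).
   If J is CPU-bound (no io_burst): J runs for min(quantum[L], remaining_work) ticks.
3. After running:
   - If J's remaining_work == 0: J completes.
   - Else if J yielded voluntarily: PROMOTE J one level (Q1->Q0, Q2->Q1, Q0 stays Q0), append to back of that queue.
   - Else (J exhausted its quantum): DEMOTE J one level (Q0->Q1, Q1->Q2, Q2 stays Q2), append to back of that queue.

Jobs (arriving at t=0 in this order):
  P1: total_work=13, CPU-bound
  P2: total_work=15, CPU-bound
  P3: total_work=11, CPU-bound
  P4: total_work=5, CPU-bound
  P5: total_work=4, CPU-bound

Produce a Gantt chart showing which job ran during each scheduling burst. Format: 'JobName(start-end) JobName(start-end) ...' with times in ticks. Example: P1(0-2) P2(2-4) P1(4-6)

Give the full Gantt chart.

Answer: P1(0-3) P2(3-6) P3(6-9) P4(9-12) P5(12-15) P1(15-19) P2(19-23) P3(23-27) P4(27-29) P5(29-30) P1(30-36) P2(36-44) P3(44-48)

Derivation:
t=0-3: P1@Q0 runs 3, rem=10, quantum used, demote→Q1. Q0=[P2,P3,P4,P5] Q1=[P1] Q2=[]
t=3-6: P2@Q0 runs 3, rem=12, quantum used, demote→Q1. Q0=[P3,P4,P5] Q1=[P1,P2] Q2=[]
t=6-9: P3@Q0 runs 3, rem=8, quantum used, demote→Q1. Q0=[P4,P5] Q1=[P1,P2,P3] Q2=[]
t=9-12: P4@Q0 runs 3, rem=2, quantum used, demote→Q1. Q0=[P5] Q1=[P1,P2,P3,P4] Q2=[]
t=12-15: P5@Q0 runs 3, rem=1, quantum used, demote→Q1. Q0=[] Q1=[P1,P2,P3,P4,P5] Q2=[]
t=15-19: P1@Q1 runs 4, rem=6, quantum used, demote→Q2. Q0=[] Q1=[P2,P3,P4,P5] Q2=[P1]
t=19-23: P2@Q1 runs 4, rem=8, quantum used, demote→Q2. Q0=[] Q1=[P3,P4,P5] Q2=[P1,P2]
t=23-27: P3@Q1 runs 4, rem=4, quantum used, demote→Q2. Q0=[] Q1=[P4,P5] Q2=[P1,P2,P3]
t=27-29: P4@Q1 runs 2, rem=0, completes. Q0=[] Q1=[P5] Q2=[P1,P2,P3]
t=29-30: P5@Q1 runs 1, rem=0, completes. Q0=[] Q1=[] Q2=[P1,P2,P3]
t=30-36: P1@Q2 runs 6, rem=0, completes. Q0=[] Q1=[] Q2=[P2,P3]
t=36-44: P2@Q2 runs 8, rem=0, completes. Q0=[] Q1=[] Q2=[P3]
t=44-48: P3@Q2 runs 4, rem=0, completes. Q0=[] Q1=[] Q2=[]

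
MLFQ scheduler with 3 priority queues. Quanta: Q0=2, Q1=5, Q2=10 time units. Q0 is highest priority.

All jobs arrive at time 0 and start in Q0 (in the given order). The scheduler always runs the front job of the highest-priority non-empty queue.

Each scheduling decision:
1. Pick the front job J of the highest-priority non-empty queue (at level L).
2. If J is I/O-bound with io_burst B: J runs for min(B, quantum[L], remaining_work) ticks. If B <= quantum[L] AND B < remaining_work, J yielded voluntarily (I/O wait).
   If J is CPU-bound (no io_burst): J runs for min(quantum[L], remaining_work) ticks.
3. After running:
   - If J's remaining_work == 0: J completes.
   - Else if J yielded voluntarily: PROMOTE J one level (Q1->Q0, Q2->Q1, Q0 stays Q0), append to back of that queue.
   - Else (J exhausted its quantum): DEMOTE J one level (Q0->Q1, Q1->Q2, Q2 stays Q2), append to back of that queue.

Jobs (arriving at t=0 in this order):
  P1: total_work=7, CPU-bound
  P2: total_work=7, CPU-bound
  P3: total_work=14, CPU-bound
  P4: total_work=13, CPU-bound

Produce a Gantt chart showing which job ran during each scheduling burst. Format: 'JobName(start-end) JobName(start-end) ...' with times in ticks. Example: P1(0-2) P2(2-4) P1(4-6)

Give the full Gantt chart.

t=0-2: P1@Q0 runs 2, rem=5, quantum used, demote→Q1. Q0=[P2,P3,P4] Q1=[P1] Q2=[]
t=2-4: P2@Q0 runs 2, rem=5, quantum used, demote→Q1. Q0=[P3,P4] Q1=[P1,P2] Q2=[]
t=4-6: P3@Q0 runs 2, rem=12, quantum used, demote→Q1. Q0=[P4] Q1=[P1,P2,P3] Q2=[]
t=6-8: P4@Q0 runs 2, rem=11, quantum used, demote→Q1. Q0=[] Q1=[P1,P2,P3,P4] Q2=[]
t=8-13: P1@Q1 runs 5, rem=0, completes. Q0=[] Q1=[P2,P3,P4] Q2=[]
t=13-18: P2@Q1 runs 5, rem=0, completes. Q0=[] Q1=[P3,P4] Q2=[]
t=18-23: P3@Q1 runs 5, rem=7, quantum used, demote→Q2. Q0=[] Q1=[P4] Q2=[P3]
t=23-28: P4@Q1 runs 5, rem=6, quantum used, demote→Q2. Q0=[] Q1=[] Q2=[P3,P4]
t=28-35: P3@Q2 runs 7, rem=0, completes. Q0=[] Q1=[] Q2=[P4]
t=35-41: P4@Q2 runs 6, rem=0, completes. Q0=[] Q1=[] Q2=[]

Answer: P1(0-2) P2(2-4) P3(4-6) P4(6-8) P1(8-13) P2(13-18) P3(18-23) P4(23-28) P3(28-35) P4(35-41)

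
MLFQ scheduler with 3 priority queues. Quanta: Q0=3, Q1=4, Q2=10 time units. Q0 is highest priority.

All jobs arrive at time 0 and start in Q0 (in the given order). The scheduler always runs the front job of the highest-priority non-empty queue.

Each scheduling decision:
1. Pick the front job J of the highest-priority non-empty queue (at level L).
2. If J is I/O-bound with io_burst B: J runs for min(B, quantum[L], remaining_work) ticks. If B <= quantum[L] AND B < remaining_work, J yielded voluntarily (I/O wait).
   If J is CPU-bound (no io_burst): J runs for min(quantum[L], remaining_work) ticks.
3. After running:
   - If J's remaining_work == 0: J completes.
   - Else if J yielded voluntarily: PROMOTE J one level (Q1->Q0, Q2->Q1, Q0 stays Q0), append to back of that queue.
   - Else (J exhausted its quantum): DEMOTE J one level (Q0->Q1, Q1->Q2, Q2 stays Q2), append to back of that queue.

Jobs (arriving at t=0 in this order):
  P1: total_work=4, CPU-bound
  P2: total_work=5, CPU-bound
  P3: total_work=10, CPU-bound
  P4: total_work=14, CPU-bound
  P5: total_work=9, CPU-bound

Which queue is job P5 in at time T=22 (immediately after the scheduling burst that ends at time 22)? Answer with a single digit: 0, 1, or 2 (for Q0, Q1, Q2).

Answer: 1

Derivation:
t=0-3: P1@Q0 runs 3, rem=1, quantum used, demote→Q1. Q0=[P2,P3,P4,P5] Q1=[P1] Q2=[]
t=3-6: P2@Q0 runs 3, rem=2, quantum used, demote→Q1. Q0=[P3,P4,P5] Q1=[P1,P2] Q2=[]
t=6-9: P3@Q0 runs 3, rem=7, quantum used, demote→Q1. Q0=[P4,P5] Q1=[P1,P2,P3] Q2=[]
t=9-12: P4@Q0 runs 3, rem=11, quantum used, demote→Q1. Q0=[P5] Q1=[P1,P2,P3,P4] Q2=[]
t=12-15: P5@Q0 runs 3, rem=6, quantum used, demote→Q1. Q0=[] Q1=[P1,P2,P3,P4,P5] Q2=[]
t=15-16: P1@Q1 runs 1, rem=0, completes. Q0=[] Q1=[P2,P3,P4,P5] Q2=[]
t=16-18: P2@Q1 runs 2, rem=0, completes. Q0=[] Q1=[P3,P4,P5] Q2=[]
t=18-22: P3@Q1 runs 4, rem=3, quantum used, demote→Q2. Q0=[] Q1=[P4,P5] Q2=[P3]
t=22-26: P4@Q1 runs 4, rem=7, quantum used, demote→Q2. Q0=[] Q1=[P5] Q2=[P3,P4]
t=26-30: P5@Q1 runs 4, rem=2, quantum used, demote→Q2. Q0=[] Q1=[] Q2=[P3,P4,P5]
t=30-33: P3@Q2 runs 3, rem=0, completes. Q0=[] Q1=[] Q2=[P4,P5]
t=33-40: P4@Q2 runs 7, rem=0, completes. Q0=[] Q1=[] Q2=[P5]
t=40-42: P5@Q2 runs 2, rem=0, completes. Q0=[] Q1=[] Q2=[]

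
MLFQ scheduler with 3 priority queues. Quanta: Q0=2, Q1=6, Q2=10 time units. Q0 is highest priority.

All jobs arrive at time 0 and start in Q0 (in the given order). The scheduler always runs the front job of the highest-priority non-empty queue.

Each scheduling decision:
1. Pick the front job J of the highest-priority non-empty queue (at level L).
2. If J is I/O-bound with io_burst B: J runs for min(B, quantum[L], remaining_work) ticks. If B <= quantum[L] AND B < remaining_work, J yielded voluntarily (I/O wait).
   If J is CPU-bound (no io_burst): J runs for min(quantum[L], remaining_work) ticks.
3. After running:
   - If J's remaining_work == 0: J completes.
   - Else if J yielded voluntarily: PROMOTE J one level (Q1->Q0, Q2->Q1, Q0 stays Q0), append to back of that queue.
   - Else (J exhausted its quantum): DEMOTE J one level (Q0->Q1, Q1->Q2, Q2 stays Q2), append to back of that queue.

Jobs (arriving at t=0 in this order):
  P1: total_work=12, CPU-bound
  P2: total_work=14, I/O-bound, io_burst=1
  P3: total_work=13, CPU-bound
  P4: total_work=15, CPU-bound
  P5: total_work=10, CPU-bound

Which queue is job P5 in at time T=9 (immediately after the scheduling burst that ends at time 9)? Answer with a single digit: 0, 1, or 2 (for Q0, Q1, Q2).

Answer: 1

Derivation:
t=0-2: P1@Q0 runs 2, rem=10, quantum used, demote→Q1. Q0=[P2,P3,P4,P5] Q1=[P1] Q2=[]
t=2-3: P2@Q0 runs 1, rem=13, I/O yield, promote→Q0. Q0=[P3,P4,P5,P2] Q1=[P1] Q2=[]
t=3-5: P3@Q0 runs 2, rem=11, quantum used, demote→Q1. Q0=[P4,P5,P2] Q1=[P1,P3] Q2=[]
t=5-7: P4@Q0 runs 2, rem=13, quantum used, demote→Q1. Q0=[P5,P2] Q1=[P1,P3,P4] Q2=[]
t=7-9: P5@Q0 runs 2, rem=8, quantum used, demote→Q1. Q0=[P2] Q1=[P1,P3,P4,P5] Q2=[]
t=9-10: P2@Q0 runs 1, rem=12, I/O yield, promote→Q0. Q0=[P2] Q1=[P1,P3,P4,P5] Q2=[]
t=10-11: P2@Q0 runs 1, rem=11, I/O yield, promote→Q0. Q0=[P2] Q1=[P1,P3,P4,P5] Q2=[]
t=11-12: P2@Q0 runs 1, rem=10, I/O yield, promote→Q0. Q0=[P2] Q1=[P1,P3,P4,P5] Q2=[]
t=12-13: P2@Q0 runs 1, rem=9, I/O yield, promote→Q0. Q0=[P2] Q1=[P1,P3,P4,P5] Q2=[]
t=13-14: P2@Q0 runs 1, rem=8, I/O yield, promote→Q0. Q0=[P2] Q1=[P1,P3,P4,P5] Q2=[]
t=14-15: P2@Q0 runs 1, rem=7, I/O yield, promote→Q0. Q0=[P2] Q1=[P1,P3,P4,P5] Q2=[]
t=15-16: P2@Q0 runs 1, rem=6, I/O yield, promote→Q0. Q0=[P2] Q1=[P1,P3,P4,P5] Q2=[]
t=16-17: P2@Q0 runs 1, rem=5, I/O yield, promote→Q0. Q0=[P2] Q1=[P1,P3,P4,P5] Q2=[]
t=17-18: P2@Q0 runs 1, rem=4, I/O yield, promote→Q0. Q0=[P2] Q1=[P1,P3,P4,P5] Q2=[]
t=18-19: P2@Q0 runs 1, rem=3, I/O yield, promote→Q0. Q0=[P2] Q1=[P1,P3,P4,P5] Q2=[]
t=19-20: P2@Q0 runs 1, rem=2, I/O yield, promote→Q0. Q0=[P2] Q1=[P1,P3,P4,P5] Q2=[]
t=20-21: P2@Q0 runs 1, rem=1, I/O yield, promote→Q0. Q0=[P2] Q1=[P1,P3,P4,P5] Q2=[]
t=21-22: P2@Q0 runs 1, rem=0, completes. Q0=[] Q1=[P1,P3,P4,P5] Q2=[]
t=22-28: P1@Q1 runs 6, rem=4, quantum used, demote→Q2. Q0=[] Q1=[P3,P4,P5] Q2=[P1]
t=28-34: P3@Q1 runs 6, rem=5, quantum used, demote→Q2. Q0=[] Q1=[P4,P5] Q2=[P1,P3]
t=34-40: P4@Q1 runs 6, rem=7, quantum used, demote→Q2. Q0=[] Q1=[P5] Q2=[P1,P3,P4]
t=40-46: P5@Q1 runs 6, rem=2, quantum used, demote→Q2. Q0=[] Q1=[] Q2=[P1,P3,P4,P5]
t=46-50: P1@Q2 runs 4, rem=0, completes. Q0=[] Q1=[] Q2=[P3,P4,P5]
t=50-55: P3@Q2 runs 5, rem=0, completes. Q0=[] Q1=[] Q2=[P4,P5]
t=55-62: P4@Q2 runs 7, rem=0, completes. Q0=[] Q1=[] Q2=[P5]
t=62-64: P5@Q2 runs 2, rem=0, completes. Q0=[] Q1=[] Q2=[]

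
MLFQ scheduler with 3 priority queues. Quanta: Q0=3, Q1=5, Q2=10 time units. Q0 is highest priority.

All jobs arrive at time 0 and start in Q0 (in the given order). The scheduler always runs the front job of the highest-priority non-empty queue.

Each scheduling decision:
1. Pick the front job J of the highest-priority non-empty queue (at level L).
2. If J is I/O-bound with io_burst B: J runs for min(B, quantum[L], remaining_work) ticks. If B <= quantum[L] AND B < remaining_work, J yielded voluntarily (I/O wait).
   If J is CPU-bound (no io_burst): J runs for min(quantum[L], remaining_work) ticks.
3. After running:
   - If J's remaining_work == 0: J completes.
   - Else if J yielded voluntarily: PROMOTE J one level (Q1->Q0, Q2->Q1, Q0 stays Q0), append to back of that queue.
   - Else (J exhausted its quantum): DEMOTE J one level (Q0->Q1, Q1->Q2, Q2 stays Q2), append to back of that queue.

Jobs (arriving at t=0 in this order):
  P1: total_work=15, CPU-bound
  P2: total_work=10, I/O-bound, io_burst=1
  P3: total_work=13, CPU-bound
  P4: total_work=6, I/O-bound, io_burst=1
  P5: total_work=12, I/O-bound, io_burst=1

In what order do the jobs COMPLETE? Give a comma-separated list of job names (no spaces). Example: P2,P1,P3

t=0-3: P1@Q0 runs 3, rem=12, quantum used, demote→Q1. Q0=[P2,P3,P4,P5] Q1=[P1] Q2=[]
t=3-4: P2@Q0 runs 1, rem=9, I/O yield, promote→Q0. Q0=[P3,P4,P5,P2] Q1=[P1] Q2=[]
t=4-7: P3@Q0 runs 3, rem=10, quantum used, demote→Q1. Q0=[P4,P5,P2] Q1=[P1,P3] Q2=[]
t=7-8: P4@Q0 runs 1, rem=5, I/O yield, promote→Q0. Q0=[P5,P2,P4] Q1=[P1,P3] Q2=[]
t=8-9: P5@Q0 runs 1, rem=11, I/O yield, promote→Q0. Q0=[P2,P4,P5] Q1=[P1,P3] Q2=[]
t=9-10: P2@Q0 runs 1, rem=8, I/O yield, promote→Q0. Q0=[P4,P5,P2] Q1=[P1,P3] Q2=[]
t=10-11: P4@Q0 runs 1, rem=4, I/O yield, promote→Q0. Q0=[P5,P2,P4] Q1=[P1,P3] Q2=[]
t=11-12: P5@Q0 runs 1, rem=10, I/O yield, promote→Q0. Q0=[P2,P4,P5] Q1=[P1,P3] Q2=[]
t=12-13: P2@Q0 runs 1, rem=7, I/O yield, promote→Q0. Q0=[P4,P5,P2] Q1=[P1,P3] Q2=[]
t=13-14: P4@Q0 runs 1, rem=3, I/O yield, promote→Q0. Q0=[P5,P2,P4] Q1=[P1,P3] Q2=[]
t=14-15: P5@Q0 runs 1, rem=9, I/O yield, promote→Q0. Q0=[P2,P4,P5] Q1=[P1,P3] Q2=[]
t=15-16: P2@Q0 runs 1, rem=6, I/O yield, promote→Q0. Q0=[P4,P5,P2] Q1=[P1,P3] Q2=[]
t=16-17: P4@Q0 runs 1, rem=2, I/O yield, promote→Q0. Q0=[P5,P2,P4] Q1=[P1,P3] Q2=[]
t=17-18: P5@Q0 runs 1, rem=8, I/O yield, promote→Q0. Q0=[P2,P4,P5] Q1=[P1,P3] Q2=[]
t=18-19: P2@Q0 runs 1, rem=5, I/O yield, promote→Q0. Q0=[P4,P5,P2] Q1=[P1,P3] Q2=[]
t=19-20: P4@Q0 runs 1, rem=1, I/O yield, promote→Q0. Q0=[P5,P2,P4] Q1=[P1,P3] Q2=[]
t=20-21: P5@Q0 runs 1, rem=7, I/O yield, promote→Q0. Q0=[P2,P4,P5] Q1=[P1,P3] Q2=[]
t=21-22: P2@Q0 runs 1, rem=4, I/O yield, promote→Q0. Q0=[P4,P5,P2] Q1=[P1,P3] Q2=[]
t=22-23: P4@Q0 runs 1, rem=0, completes. Q0=[P5,P2] Q1=[P1,P3] Q2=[]
t=23-24: P5@Q0 runs 1, rem=6, I/O yield, promote→Q0. Q0=[P2,P5] Q1=[P1,P3] Q2=[]
t=24-25: P2@Q0 runs 1, rem=3, I/O yield, promote→Q0. Q0=[P5,P2] Q1=[P1,P3] Q2=[]
t=25-26: P5@Q0 runs 1, rem=5, I/O yield, promote→Q0. Q0=[P2,P5] Q1=[P1,P3] Q2=[]
t=26-27: P2@Q0 runs 1, rem=2, I/O yield, promote→Q0. Q0=[P5,P2] Q1=[P1,P3] Q2=[]
t=27-28: P5@Q0 runs 1, rem=4, I/O yield, promote→Q0. Q0=[P2,P5] Q1=[P1,P3] Q2=[]
t=28-29: P2@Q0 runs 1, rem=1, I/O yield, promote→Q0. Q0=[P5,P2] Q1=[P1,P3] Q2=[]
t=29-30: P5@Q0 runs 1, rem=3, I/O yield, promote→Q0. Q0=[P2,P5] Q1=[P1,P3] Q2=[]
t=30-31: P2@Q0 runs 1, rem=0, completes. Q0=[P5] Q1=[P1,P3] Q2=[]
t=31-32: P5@Q0 runs 1, rem=2, I/O yield, promote→Q0. Q0=[P5] Q1=[P1,P3] Q2=[]
t=32-33: P5@Q0 runs 1, rem=1, I/O yield, promote→Q0. Q0=[P5] Q1=[P1,P3] Q2=[]
t=33-34: P5@Q0 runs 1, rem=0, completes. Q0=[] Q1=[P1,P3] Q2=[]
t=34-39: P1@Q1 runs 5, rem=7, quantum used, demote→Q2. Q0=[] Q1=[P3] Q2=[P1]
t=39-44: P3@Q1 runs 5, rem=5, quantum used, demote→Q2. Q0=[] Q1=[] Q2=[P1,P3]
t=44-51: P1@Q2 runs 7, rem=0, completes. Q0=[] Q1=[] Q2=[P3]
t=51-56: P3@Q2 runs 5, rem=0, completes. Q0=[] Q1=[] Q2=[]

Answer: P4,P2,P5,P1,P3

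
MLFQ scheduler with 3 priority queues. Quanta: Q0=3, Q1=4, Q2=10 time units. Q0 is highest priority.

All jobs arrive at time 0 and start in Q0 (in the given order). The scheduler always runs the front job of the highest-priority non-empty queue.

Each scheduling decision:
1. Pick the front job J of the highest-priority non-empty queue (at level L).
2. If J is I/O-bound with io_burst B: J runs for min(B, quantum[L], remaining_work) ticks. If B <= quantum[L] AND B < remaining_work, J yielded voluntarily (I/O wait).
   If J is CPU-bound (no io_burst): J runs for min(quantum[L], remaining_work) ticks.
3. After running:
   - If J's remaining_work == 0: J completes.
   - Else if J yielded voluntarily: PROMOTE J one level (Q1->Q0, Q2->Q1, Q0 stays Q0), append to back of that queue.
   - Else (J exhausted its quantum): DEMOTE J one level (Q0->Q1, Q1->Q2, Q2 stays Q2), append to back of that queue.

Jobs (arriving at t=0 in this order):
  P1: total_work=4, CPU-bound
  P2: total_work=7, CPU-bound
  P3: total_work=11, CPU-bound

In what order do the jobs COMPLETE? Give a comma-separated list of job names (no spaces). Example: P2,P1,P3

Answer: P1,P2,P3

Derivation:
t=0-3: P1@Q0 runs 3, rem=1, quantum used, demote→Q1. Q0=[P2,P3] Q1=[P1] Q2=[]
t=3-6: P2@Q0 runs 3, rem=4, quantum used, demote→Q1. Q0=[P3] Q1=[P1,P2] Q2=[]
t=6-9: P3@Q0 runs 3, rem=8, quantum used, demote→Q1. Q0=[] Q1=[P1,P2,P3] Q2=[]
t=9-10: P1@Q1 runs 1, rem=0, completes. Q0=[] Q1=[P2,P3] Q2=[]
t=10-14: P2@Q1 runs 4, rem=0, completes. Q0=[] Q1=[P3] Q2=[]
t=14-18: P3@Q1 runs 4, rem=4, quantum used, demote→Q2. Q0=[] Q1=[] Q2=[P3]
t=18-22: P3@Q2 runs 4, rem=0, completes. Q0=[] Q1=[] Q2=[]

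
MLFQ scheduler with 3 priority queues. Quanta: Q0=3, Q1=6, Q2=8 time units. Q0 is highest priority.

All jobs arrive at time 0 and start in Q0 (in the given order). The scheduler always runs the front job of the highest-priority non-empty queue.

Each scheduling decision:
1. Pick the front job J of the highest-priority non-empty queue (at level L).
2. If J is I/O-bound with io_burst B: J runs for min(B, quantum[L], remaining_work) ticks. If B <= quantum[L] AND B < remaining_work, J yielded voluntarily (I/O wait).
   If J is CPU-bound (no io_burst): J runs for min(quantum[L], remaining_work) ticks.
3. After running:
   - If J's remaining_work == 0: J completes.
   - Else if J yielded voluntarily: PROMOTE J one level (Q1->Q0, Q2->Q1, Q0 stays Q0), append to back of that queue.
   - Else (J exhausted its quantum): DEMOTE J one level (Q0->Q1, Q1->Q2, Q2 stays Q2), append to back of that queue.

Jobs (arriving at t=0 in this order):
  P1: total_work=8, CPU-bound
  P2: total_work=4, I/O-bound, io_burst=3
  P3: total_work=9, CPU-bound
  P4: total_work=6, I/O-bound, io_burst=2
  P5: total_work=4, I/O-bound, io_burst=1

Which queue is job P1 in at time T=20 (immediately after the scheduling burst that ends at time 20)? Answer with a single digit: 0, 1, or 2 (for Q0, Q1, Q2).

Answer: 1

Derivation:
t=0-3: P1@Q0 runs 3, rem=5, quantum used, demote→Q1. Q0=[P2,P3,P4,P5] Q1=[P1] Q2=[]
t=3-6: P2@Q0 runs 3, rem=1, I/O yield, promote→Q0. Q0=[P3,P4,P5,P2] Q1=[P1] Q2=[]
t=6-9: P3@Q0 runs 3, rem=6, quantum used, demote→Q1. Q0=[P4,P5,P2] Q1=[P1,P3] Q2=[]
t=9-11: P4@Q0 runs 2, rem=4, I/O yield, promote→Q0. Q0=[P5,P2,P4] Q1=[P1,P3] Q2=[]
t=11-12: P5@Q0 runs 1, rem=3, I/O yield, promote→Q0. Q0=[P2,P4,P5] Q1=[P1,P3] Q2=[]
t=12-13: P2@Q0 runs 1, rem=0, completes. Q0=[P4,P5] Q1=[P1,P3] Q2=[]
t=13-15: P4@Q0 runs 2, rem=2, I/O yield, promote→Q0. Q0=[P5,P4] Q1=[P1,P3] Q2=[]
t=15-16: P5@Q0 runs 1, rem=2, I/O yield, promote→Q0. Q0=[P4,P5] Q1=[P1,P3] Q2=[]
t=16-18: P4@Q0 runs 2, rem=0, completes. Q0=[P5] Q1=[P1,P3] Q2=[]
t=18-19: P5@Q0 runs 1, rem=1, I/O yield, promote→Q0. Q0=[P5] Q1=[P1,P3] Q2=[]
t=19-20: P5@Q0 runs 1, rem=0, completes. Q0=[] Q1=[P1,P3] Q2=[]
t=20-25: P1@Q1 runs 5, rem=0, completes. Q0=[] Q1=[P3] Q2=[]
t=25-31: P3@Q1 runs 6, rem=0, completes. Q0=[] Q1=[] Q2=[]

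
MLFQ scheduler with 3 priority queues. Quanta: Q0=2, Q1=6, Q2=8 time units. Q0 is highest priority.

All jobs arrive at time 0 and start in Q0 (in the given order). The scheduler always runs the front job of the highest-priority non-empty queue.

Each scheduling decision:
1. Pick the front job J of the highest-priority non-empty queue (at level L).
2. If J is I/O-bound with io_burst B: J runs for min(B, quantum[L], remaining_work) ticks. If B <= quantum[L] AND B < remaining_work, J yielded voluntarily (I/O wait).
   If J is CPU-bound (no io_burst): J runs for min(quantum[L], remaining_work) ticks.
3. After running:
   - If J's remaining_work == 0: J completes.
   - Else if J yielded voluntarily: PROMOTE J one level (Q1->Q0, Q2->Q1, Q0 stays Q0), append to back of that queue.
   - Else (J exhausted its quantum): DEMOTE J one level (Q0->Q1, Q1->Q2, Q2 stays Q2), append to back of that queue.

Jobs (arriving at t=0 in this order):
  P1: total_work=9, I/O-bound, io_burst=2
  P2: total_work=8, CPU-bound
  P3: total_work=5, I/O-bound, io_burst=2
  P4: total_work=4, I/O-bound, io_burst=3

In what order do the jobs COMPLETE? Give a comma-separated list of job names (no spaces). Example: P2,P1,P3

Answer: P3,P1,P2,P4

Derivation:
t=0-2: P1@Q0 runs 2, rem=7, I/O yield, promote→Q0. Q0=[P2,P3,P4,P1] Q1=[] Q2=[]
t=2-4: P2@Q0 runs 2, rem=6, quantum used, demote→Q1. Q0=[P3,P4,P1] Q1=[P2] Q2=[]
t=4-6: P3@Q0 runs 2, rem=3, I/O yield, promote→Q0. Q0=[P4,P1,P3] Q1=[P2] Q2=[]
t=6-8: P4@Q0 runs 2, rem=2, quantum used, demote→Q1. Q0=[P1,P3] Q1=[P2,P4] Q2=[]
t=8-10: P1@Q0 runs 2, rem=5, I/O yield, promote→Q0. Q0=[P3,P1] Q1=[P2,P4] Q2=[]
t=10-12: P3@Q0 runs 2, rem=1, I/O yield, promote→Q0. Q0=[P1,P3] Q1=[P2,P4] Q2=[]
t=12-14: P1@Q0 runs 2, rem=3, I/O yield, promote→Q0. Q0=[P3,P1] Q1=[P2,P4] Q2=[]
t=14-15: P3@Q0 runs 1, rem=0, completes. Q0=[P1] Q1=[P2,P4] Q2=[]
t=15-17: P1@Q0 runs 2, rem=1, I/O yield, promote→Q0. Q0=[P1] Q1=[P2,P4] Q2=[]
t=17-18: P1@Q0 runs 1, rem=0, completes. Q0=[] Q1=[P2,P4] Q2=[]
t=18-24: P2@Q1 runs 6, rem=0, completes. Q0=[] Q1=[P4] Q2=[]
t=24-26: P4@Q1 runs 2, rem=0, completes. Q0=[] Q1=[] Q2=[]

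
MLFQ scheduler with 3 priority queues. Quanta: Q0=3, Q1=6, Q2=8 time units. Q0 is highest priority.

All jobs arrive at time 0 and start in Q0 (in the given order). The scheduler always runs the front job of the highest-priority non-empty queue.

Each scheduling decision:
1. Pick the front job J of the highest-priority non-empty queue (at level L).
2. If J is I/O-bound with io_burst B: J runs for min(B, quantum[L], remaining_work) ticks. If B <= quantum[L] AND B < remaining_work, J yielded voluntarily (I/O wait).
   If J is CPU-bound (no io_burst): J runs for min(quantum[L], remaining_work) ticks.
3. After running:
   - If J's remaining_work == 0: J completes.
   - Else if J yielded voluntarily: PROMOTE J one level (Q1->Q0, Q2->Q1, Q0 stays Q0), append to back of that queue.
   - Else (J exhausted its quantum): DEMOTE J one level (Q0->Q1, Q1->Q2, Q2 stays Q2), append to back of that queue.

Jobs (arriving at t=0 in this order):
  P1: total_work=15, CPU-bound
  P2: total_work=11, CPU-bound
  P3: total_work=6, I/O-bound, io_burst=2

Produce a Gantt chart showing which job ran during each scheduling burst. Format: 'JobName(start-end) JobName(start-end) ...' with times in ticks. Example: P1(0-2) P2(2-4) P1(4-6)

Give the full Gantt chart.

Answer: P1(0-3) P2(3-6) P3(6-8) P3(8-10) P3(10-12) P1(12-18) P2(18-24) P1(24-30) P2(30-32)

Derivation:
t=0-3: P1@Q0 runs 3, rem=12, quantum used, demote→Q1. Q0=[P2,P3] Q1=[P1] Q2=[]
t=3-6: P2@Q0 runs 3, rem=8, quantum used, demote→Q1. Q0=[P3] Q1=[P1,P2] Q2=[]
t=6-8: P3@Q0 runs 2, rem=4, I/O yield, promote→Q0. Q0=[P3] Q1=[P1,P2] Q2=[]
t=8-10: P3@Q0 runs 2, rem=2, I/O yield, promote→Q0. Q0=[P3] Q1=[P1,P2] Q2=[]
t=10-12: P3@Q0 runs 2, rem=0, completes. Q0=[] Q1=[P1,P2] Q2=[]
t=12-18: P1@Q1 runs 6, rem=6, quantum used, demote→Q2. Q0=[] Q1=[P2] Q2=[P1]
t=18-24: P2@Q1 runs 6, rem=2, quantum used, demote→Q2. Q0=[] Q1=[] Q2=[P1,P2]
t=24-30: P1@Q2 runs 6, rem=0, completes. Q0=[] Q1=[] Q2=[P2]
t=30-32: P2@Q2 runs 2, rem=0, completes. Q0=[] Q1=[] Q2=[]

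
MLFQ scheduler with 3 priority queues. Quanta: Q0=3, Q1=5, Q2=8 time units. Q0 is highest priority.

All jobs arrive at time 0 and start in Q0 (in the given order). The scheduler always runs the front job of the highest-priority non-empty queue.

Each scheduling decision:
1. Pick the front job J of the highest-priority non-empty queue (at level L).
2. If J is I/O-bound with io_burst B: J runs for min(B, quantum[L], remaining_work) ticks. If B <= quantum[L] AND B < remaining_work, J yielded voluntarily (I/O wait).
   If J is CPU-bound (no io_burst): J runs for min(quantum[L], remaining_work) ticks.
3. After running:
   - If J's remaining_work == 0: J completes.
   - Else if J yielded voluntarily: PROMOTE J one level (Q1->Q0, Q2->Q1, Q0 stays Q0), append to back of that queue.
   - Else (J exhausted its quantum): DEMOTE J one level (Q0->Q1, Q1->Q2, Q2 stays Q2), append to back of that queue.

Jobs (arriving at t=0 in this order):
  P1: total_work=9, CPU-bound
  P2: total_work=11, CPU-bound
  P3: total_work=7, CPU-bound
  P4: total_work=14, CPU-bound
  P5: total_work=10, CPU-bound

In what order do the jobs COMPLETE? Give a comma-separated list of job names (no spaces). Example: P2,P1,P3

t=0-3: P1@Q0 runs 3, rem=6, quantum used, demote→Q1. Q0=[P2,P3,P4,P5] Q1=[P1] Q2=[]
t=3-6: P2@Q0 runs 3, rem=8, quantum used, demote→Q1. Q0=[P3,P4,P5] Q1=[P1,P2] Q2=[]
t=6-9: P3@Q0 runs 3, rem=4, quantum used, demote→Q1. Q0=[P4,P5] Q1=[P1,P2,P3] Q2=[]
t=9-12: P4@Q0 runs 3, rem=11, quantum used, demote→Q1. Q0=[P5] Q1=[P1,P2,P3,P4] Q2=[]
t=12-15: P5@Q0 runs 3, rem=7, quantum used, demote→Q1. Q0=[] Q1=[P1,P2,P3,P4,P5] Q2=[]
t=15-20: P1@Q1 runs 5, rem=1, quantum used, demote→Q2. Q0=[] Q1=[P2,P3,P4,P5] Q2=[P1]
t=20-25: P2@Q1 runs 5, rem=3, quantum used, demote→Q2. Q0=[] Q1=[P3,P4,P5] Q2=[P1,P2]
t=25-29: P3@Q1 runs 4, rem=0, completes. Q0=[] Q1=[P4,P5] Q2=[P1,P2]
t=29-34: P4@Q1 runs 5, rem=6, quantum used, demote→Q2. Q0=[] Q1=[P5] Q2=[P1,P2,P4]
t=34-39: P5@Q1 runs 5, rem=2, quantum used, demote→Q2. Q0=[] Q1=[] Q2=[P1,P2,P4,P5]
t=39-40: P1@Q2 runs 1, rem=0, completes. Q0=[] Q1=[] Q2=[P2,P4,P5]
t=40-43: P2@Q2 runs 3, rem=0, completes. Q0=[] Q1=[] Q2=[P4,P5]
t=43-49: P4@Q2 runs 6, rem=0, completes. Q0=[] Q1=[] Q2=[P5]
t=49-51: P5@Q2 runs 2, rem=0, completes. Q0=[] Q1=[] Q2=[]

Answer: P3,P1,P2,P4,P5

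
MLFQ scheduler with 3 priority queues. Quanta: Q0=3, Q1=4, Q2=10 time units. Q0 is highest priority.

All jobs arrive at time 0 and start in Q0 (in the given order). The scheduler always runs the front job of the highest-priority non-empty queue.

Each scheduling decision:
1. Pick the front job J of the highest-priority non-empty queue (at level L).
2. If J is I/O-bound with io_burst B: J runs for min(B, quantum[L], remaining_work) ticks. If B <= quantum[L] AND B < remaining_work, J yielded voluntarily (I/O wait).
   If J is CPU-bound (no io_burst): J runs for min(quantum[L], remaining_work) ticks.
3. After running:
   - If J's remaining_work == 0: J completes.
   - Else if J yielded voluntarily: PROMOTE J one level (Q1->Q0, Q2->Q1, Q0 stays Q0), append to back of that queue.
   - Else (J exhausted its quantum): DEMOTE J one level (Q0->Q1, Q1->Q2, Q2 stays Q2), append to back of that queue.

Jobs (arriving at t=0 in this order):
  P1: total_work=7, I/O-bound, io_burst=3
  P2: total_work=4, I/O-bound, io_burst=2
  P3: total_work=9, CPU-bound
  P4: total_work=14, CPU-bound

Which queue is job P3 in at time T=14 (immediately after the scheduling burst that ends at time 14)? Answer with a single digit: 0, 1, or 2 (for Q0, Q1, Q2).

Answer: 1

Derivation:
t=0-3: P1@Q0 runs 3, rem=4, I/O yield, promote→Q0. Q0=[P2,P3,P4,P1] Q1=[] Q2=[]
t=3-5: P2@Q0 runs 2, rem=2, I/O yield, promote→Q0. Q0=[P3,P4,P1,P2] Q1=[] Q2=[]
t=5-8: P3@Q0 runs 3, rem=6, quantum used, demote→Q1. Q0=[P4,P1,P2] Q1=[P3] Q2=[]
t=8-11: P4@Q0 runs 3, rem=11, quantum used, demote→Q1. Q0=[P1,P2] Q1=[P3,P4] Q2=[]
t=11-14: P1@Q0 runs 3, rem=1, I/O yield, promote→Q0. Q0=[P2,P1] Q1=[P3,P4] Q2=[]
t=14-16: P2@Q0 runs 2, rem=0, completes. Q0=[P1] Q1=[P3,P4] Q2=[]
t=16-17: P1@Q0 runs 1, rem=0, completes. Q0=[] Q1=[P3,P4] Q2=[]
t=17-21: P3@Q1 runs 4, rem=2, quantum used, demote→Q2. Q0=[] Q1=[P4] Q2=[P3]
t=21-25: P4@Q1 runs 4, rem=7, quantum used, demote→Q2. Q0=[] Q1=[] Q2=[P3,P4]
t=25-27: P3@Q2 runs 2, rem=0, completes. Q0=[] Q1=[] Q2=[P4]
t=27-34: P4@Q2 runs 7, rem=0, completes. Q0=[] Q1=[] Q2=[]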